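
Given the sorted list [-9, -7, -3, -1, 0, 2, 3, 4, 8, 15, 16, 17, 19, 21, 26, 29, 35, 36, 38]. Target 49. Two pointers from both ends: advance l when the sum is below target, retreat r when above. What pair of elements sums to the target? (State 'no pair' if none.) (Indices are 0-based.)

[0,18] -9+38=29 <49 → l++
[1,18] -7+38=31 <49 → l++
[2,18] -3+38=35 <49 → l++
[3,18] -1+38=37 <49 → l++
[4,18] 0+38=38 <49 → l++
[5,18] 2+38=40 <49 → l++
[6,18] 3+38=41 <49 → l++
[7,18] 4+38=42 <49 → l++
[8,18] 8+38=46 <49 → l++
[9,18] 15+38=53 >49 → r--
[9,17] 15+36=51 >49 → r--
[9,16] 15+35=50 >49 → r--
[9,15] 15+29=44 <49 → l++
[10,15] 16+29=45 <49 → l++
[11,15] 17+29=46 <49 → l++
[12,15] 19+29=48 <49 → l++
[13,15] 21+29=50 >49 → r--
[13,14] 21+26=47 <49 → l++

no pair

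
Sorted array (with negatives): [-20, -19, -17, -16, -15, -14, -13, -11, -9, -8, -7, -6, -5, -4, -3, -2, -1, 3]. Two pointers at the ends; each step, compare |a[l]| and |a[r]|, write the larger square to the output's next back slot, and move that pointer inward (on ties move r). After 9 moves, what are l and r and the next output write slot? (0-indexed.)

l=9, r=17, next write slot=8

[0,17] |-20|>|3| out[17]=400 → l++
[1,17] |-19|>|3| out[16]=361 → l++
[2,17] |-17|>|3| out[15]=289 → l++
[3,17] |-16|>|3| out[14]=256 → l++
[4,17] |-15|>|3| out[13]=225 → l++
[5,17] |-14|>|3| out[12]=196 → l++
[6,17] |-13|>|3| out[11]=169 → l++
[7,17] |-11|>|3| out[10]=121 → l++
[8,17] |-9|>|3| out[9]=81 → l++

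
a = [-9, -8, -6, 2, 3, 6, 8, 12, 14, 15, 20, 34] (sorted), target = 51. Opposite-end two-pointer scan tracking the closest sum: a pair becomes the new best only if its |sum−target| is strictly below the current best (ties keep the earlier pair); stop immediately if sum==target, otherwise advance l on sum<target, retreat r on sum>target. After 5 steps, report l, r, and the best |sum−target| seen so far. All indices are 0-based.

l=5, r=11, best |Δ|=14

[0,11] -9+34=25 d=26 * → l++
[1,11] -8+34=26 d=25 * → l++
[2,11] -6+34=28 d=23 * → l++
[3,11] 2+34=36 d=15 * → l++
[4,11] 3+34=37 d=14 * → l++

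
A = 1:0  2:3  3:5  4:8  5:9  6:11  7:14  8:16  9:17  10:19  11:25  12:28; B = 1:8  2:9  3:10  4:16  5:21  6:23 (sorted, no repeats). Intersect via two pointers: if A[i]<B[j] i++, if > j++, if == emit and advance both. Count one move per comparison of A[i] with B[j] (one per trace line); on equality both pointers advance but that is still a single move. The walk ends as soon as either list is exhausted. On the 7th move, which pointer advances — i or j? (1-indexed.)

i=1 j=1: 0<8, i++
i=2 j=1: 3<8, i++
i=3 j=1: 5<8, i++
i=4 j=1: 8==8 emit, i++,j++
i=5 j=2: 9==9 emit, i++,j++
i=6 j=3: 11>10, j++
i=6 j=4: 11<16, i++

i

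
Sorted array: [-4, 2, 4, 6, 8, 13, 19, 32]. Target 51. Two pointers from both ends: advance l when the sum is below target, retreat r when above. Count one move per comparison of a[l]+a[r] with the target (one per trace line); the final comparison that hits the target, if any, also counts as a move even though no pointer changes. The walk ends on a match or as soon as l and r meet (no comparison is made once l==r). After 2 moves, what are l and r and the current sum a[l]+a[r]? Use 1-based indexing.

[1,8] -4+32=28 <51 → l++
[2,8] 2+32=34 <51 → l++

l=3, r=8, sum=36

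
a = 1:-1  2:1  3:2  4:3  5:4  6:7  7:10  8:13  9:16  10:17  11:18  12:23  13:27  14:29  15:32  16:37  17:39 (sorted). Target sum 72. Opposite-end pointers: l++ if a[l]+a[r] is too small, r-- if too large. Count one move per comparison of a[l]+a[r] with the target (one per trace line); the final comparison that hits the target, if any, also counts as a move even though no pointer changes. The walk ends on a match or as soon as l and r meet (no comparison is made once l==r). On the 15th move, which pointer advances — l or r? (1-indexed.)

l=1 r=17: -1+39=38 <72, l++
l=2 r=17: 1+39=40 <72, l++
l=3 r=17: 2+39=41 <72, l++
l=4 r=17: 3+39=42 <72, l++
l=5 r=17: 4+39=43 <72, l++
l=6 r=17: 7+39=46 <72, l++
l=7 r=17: 10+39=49 <72, l++
l=8 r=17: 13+39=52 <72, l++
l=9 r=17: 16+39=55 <72, l++
l=10 r=17: 17+39=56 <72, l++
l=11 r=17: 18+39=57 <72, l++
l=12 r=17: 23+39=62 <72, l++
l=13 r=17: 27+39=66 <72, l++
l=14 r=17: 29+39=68 <72, l++
l=15 r=17: 32+39=71 <72, l++

l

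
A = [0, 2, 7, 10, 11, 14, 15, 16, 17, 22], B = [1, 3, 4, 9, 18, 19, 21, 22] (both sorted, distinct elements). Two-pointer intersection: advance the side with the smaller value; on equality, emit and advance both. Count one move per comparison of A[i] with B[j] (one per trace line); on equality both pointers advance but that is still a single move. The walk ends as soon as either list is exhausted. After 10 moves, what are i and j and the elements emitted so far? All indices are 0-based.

[i=0,j=0] 0<1 → i++
[i=1,j=0] 2>1 → j++
[i=1,j=1] 2<3 → i++
[i=2,j=1] 7>3 → j++
[i=2,j=2] 7>4 → j++
[i=2,j=3] 7<9 → i++
[i=3,j=3] 10>9 → j++
[i=3,j=4] 10<18 → i++
[i=4,j=4] 11<18 → i++
[i=5,j=4] 14<18 → i++

i=6, j=4, emitted=[]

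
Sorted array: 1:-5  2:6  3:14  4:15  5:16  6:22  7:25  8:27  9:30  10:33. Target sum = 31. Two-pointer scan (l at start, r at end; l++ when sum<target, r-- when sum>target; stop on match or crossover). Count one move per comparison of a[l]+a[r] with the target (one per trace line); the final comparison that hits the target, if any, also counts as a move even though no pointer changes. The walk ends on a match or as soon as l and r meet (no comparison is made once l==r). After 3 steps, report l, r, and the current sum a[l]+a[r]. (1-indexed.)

l=1 r=10: -5+33=28 <31, l++
l=2 r=10: 6+33=39 >31, r--
l=2 r=9: 6+30=36 >31, r--

l=2, r=8, sum=33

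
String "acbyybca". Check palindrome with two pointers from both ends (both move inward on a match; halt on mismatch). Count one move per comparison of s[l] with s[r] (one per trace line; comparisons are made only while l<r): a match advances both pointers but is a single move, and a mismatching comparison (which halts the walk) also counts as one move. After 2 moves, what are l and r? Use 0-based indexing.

l=0 r=7: 'a'=='a', l++,r--
l=1 r=6: 'c'=='c', l++,r--

l=2, r=5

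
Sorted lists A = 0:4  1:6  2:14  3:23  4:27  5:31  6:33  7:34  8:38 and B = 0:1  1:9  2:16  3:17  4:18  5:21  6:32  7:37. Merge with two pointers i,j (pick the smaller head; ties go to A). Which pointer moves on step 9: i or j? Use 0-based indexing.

i=0 j=0: A[i]=4>B[j]=1 take 1, j++
i=0 j=1: A[i]=4<=B[j]=9 take 4, i++
i=1 j=1: A[i]=6<=B[j]=9 take 6, i++
i=2 j=1: A[i]=14>B[j]=9 take 9, j++
i=2 j=2: A[i]=14<=B[j]=16 take 14, i++
i=3 j=2: A[i]=23>B[j]=16 take 16, j++
i=3 j=3: A[i]=23>B[j]=17 take 17, j++
i=3 j=4: A[i]=23>B[j]=18 take 18, j++
i=3 j=5: A[i]=23>B[j]=21 take 21, j++

j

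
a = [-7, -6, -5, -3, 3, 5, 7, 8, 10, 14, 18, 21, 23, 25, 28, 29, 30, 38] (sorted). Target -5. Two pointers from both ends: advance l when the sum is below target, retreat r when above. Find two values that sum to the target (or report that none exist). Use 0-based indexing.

no pair

[0,17] -7+38=31 >-5 → r--
[0,16] -7+30=23 >-5 → r--
[0,15] -7+29=22 >-5 → r--
[0,14] -7+28=21 >-5 → r--
[0,13] -7+25=18 >-5 → r--
[0,12] -7+23=16 >-5 → r--
[0,11] -7+21=14 >-5 → r--
[0,10] -7+18=11 >-5 → r--
[0,9] -7+14=7 >-5 → r--
[0,8] -7+10=3 >-5 → r--
[0,7] -7+8=1 >-5 → r--
[0,6] -7+7=0 >-5 → r--
[0,5] -7+5=-2 >-5 → r--
[0,4] -7+3=-4 >-5 → r--
[0,3] -7+-3=-10 <-5 → l++
[1,3] -6+-3=-9 <-5 → l++
[2,3] -5+-3=-8 <-5 → l++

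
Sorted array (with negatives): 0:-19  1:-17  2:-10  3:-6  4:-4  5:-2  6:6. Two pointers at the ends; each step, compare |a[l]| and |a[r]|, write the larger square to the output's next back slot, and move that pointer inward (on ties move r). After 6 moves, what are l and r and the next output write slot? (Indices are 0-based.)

[0,6] |-19|>|6| out[6]=361 → l++
[1,6] |-17|>|6| out[5]=289 → l++
[2,6] |-10|>|6| out[4]=100 → l++
[3,6] |-6|<=|6| out[3]=36 → r--
[3,5] |-6|>|-2| out[2]=36 → l++
[4,5] |-4|>|-2| out[1]=16 → l++

l=5, r=5, next write slot=0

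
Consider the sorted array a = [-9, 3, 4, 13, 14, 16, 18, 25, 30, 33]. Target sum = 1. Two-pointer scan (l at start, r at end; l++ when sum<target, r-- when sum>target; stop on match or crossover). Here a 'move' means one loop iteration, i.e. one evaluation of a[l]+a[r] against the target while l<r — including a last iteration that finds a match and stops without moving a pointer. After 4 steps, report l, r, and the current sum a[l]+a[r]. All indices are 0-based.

l=0, r=5, sum=7

l=0 r=9: -9+33=24 >1, r--
l=0 r=8: -9+30=21 >1, r--
l=0 r=7: -9+25=16 >1, r--
l=0 r=6: -9+18=9 >1, r--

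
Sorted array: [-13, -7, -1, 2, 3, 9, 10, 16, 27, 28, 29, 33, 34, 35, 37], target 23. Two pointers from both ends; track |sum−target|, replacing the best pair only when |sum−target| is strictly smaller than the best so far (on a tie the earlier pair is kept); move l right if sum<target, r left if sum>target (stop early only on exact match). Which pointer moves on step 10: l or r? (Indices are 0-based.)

l

[0,14] -13+37=24 d=1 * → r--
[0,13] -13+35=22 d=1 → l++
[1,13] -7+35=28 d=5 → r--
[1,12] -7+34=27 d=4 → r--
[1,11] -7+33=26 d=3 → r--
[1,10] -7+29=22 d=1 → l++
[2,10] -1+29=28 d=5 → r--
[2,9] -1+28=27 d=4 → r--
[2,8] -1+27=26 d=3 → r--
[2,7] -1+16=15 d=8 → l++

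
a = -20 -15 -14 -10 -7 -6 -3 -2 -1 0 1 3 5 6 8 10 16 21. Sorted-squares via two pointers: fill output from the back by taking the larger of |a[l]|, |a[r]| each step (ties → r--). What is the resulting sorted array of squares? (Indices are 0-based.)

[0,17] |-20|<=|21| out[17]=441 → r--
[0,16] |-20|>|16| out[16]=400 → l++
[1,16] |-15|<=|16| out[15]=256 → r--
[1,15] |-15|>|10| out[14]=225 → l++
[2,15] |-14|>|10| out[13]=196 → l++
[3,15] |-10|<=|10| out[12]=100 → r--
[3,14] |-10|>|8| out[11]=100 → l++
[4,14] |-7|<=|8| out[10]=64 → r--
[4,13] |-7|>|6| out[9]=49 → l++
[5,13] |-6|<=|6| out[8]=36 → r--
[5,12] |-6|>|5| out[7]=36 → l++
[6,12] |-3|<=|5| out[6]=25 → r--
[6,11] |-3|<=|3| out[5]=9 → r--
[6,10] |-3|>|1| out[4]=9 → l++
[7,10] |-2|>|1| out[3]=4 → l++
[8,10] |-1|<=|1| out[2]=1 → r--
[8,9] |-1|>|0| out[1]=1 → l++
[9,9] |0|<=|0| out[0]=0 → r--

[0, 1, 1, 4, 9, 9, 25, 36, 36, 49, 64, 100, 100, 196, 225, 256, 400, 441]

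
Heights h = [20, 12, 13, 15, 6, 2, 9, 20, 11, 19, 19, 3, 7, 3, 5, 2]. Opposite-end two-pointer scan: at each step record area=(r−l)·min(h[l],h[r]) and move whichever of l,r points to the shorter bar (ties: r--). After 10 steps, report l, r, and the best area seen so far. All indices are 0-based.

[0,15] min(20,2)*15=30 best=30 * → r--
[0,14] min(20,5)*14=70 best=70 * → r--
[0,13] min(20,3)*13=39 best=70 → r--
[0,12] min(20,7)*12=84 best=84 * → r--
[0,11] min(20,3)*11=33 best=84 → r--
[0,10] min(20,19)*10=190 best=190 * → r--
[0,9] min(20,19)*9=171 best=190 → r--
[0,8] min(20,11)*8=88 best=190 → r--
[0,7] min(20,20)*7=140 best=190 → r--
[0,6] min(20,9)*6=54 best=190 → r--

l=0, r=5, best area=190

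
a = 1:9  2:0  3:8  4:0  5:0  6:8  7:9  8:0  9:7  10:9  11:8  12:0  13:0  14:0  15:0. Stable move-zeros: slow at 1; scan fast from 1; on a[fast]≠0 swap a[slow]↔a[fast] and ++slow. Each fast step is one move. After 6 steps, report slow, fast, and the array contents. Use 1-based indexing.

slow=1 fast=1: a[fast]=9≠0 swap→a[1]=9, slow++,fast++
slow=2 fast=2: a[fast]=0, fast++
slow=2 fast=3: a[fast]=8≠0 swap→a[2]=8, slow++,fast++
slow=3 fast=4: a[fast]=0, fast++
slow=3 fast=5: a[fast]=0, fast++
slow=3 fast=6: a[fast]=8≠0 swap→a[3]=8, slow++,fast++

slow=4, fast=7, a=[9, 8, 8, 0, 0, 0, 9, 0, 7, 9, 8, 0, 0, 0, 0]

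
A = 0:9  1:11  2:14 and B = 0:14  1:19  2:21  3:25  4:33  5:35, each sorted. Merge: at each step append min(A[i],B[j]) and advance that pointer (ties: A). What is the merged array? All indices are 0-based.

[9, 11, 14, 14, 19, 21, 25, 33, 35]

i=0 j=0: A[i]=9<=B[j]=14 take 9, i++
i=1 j=0: A[i]=11<=B[j]=14 take 11, i++
i=2 j=0: A[i]=14<=B[j]=14 take 14, i++
i=3 j=0: A done, take B[j]=14, j++
i=3 j=1: A done, take B[j]=19, j++
i=3 j=2: A done, take B[j]=21, j++
i=3 j=3: A done, take B[j]=25, j++
i=3 j=4: A done, take B[j]=33, j++
i=3 j=5: A done, take B[j]=35, j++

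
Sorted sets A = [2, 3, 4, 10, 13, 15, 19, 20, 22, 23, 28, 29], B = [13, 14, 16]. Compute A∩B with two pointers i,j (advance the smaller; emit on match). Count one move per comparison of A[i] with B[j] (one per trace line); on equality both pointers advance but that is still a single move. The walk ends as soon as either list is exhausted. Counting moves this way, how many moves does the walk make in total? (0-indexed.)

[i=0,j=0] 2<13 → i++
[i=1,j=0] 3<13 → i++
[i=2,j=0] 4<13 → i++
[i=3,j=0] 10<13 → i++
[i=4,j=0] 13==13 emit → i++,j++
[i=5,j=1] 15>14 → j++
[i=5,j=2] 15<16 → i++
[i=6,j=2] 19>16 → j++

8 moves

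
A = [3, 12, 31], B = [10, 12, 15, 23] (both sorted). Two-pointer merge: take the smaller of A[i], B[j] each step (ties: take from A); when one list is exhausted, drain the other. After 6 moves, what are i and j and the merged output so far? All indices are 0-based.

i=2, j=4, merged so far=[3, 10, 12, 12, 15, 23]

[i=0,j=0] A[i]=3<=B[j]=10 take 3 → i++
[i=1,j=0] A[i]=12>B[j]=10 take 10 → j++
[i=1,j=1] A[i]=12<=B[j]=12 take 12 → i++
[i=2,j=1] A[i]=31>B[j]=12 take 12 → j++
[i=2,j=2] A[i]=31>B[j]=15 take 15 → j++
[i=2,j=3] A[i]=31>B[j]=23 take 23 → j++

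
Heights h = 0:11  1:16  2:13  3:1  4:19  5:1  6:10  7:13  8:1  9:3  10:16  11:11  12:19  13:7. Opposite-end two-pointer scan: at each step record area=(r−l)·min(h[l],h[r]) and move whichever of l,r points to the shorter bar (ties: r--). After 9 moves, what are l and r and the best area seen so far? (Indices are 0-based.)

l=4, r=8, best area=176

l=0 r=13: min(11,7)*13=91 best=91 *, r--
l=0 r=12: min(11,19)*12=132 best=132 *, l++
l=1 r=12: min(16,19)*11=176 best=176 *, l++
l=2 r=12: min(13,19)*10=130 best=176, l++
l=3 r=12: min(1,19)*9=9 best=176, l++
l=4 r=12: min(19,19)*8=152 best=176, r--
l=4 r=11: min(19,11)*7=77 best=176, r--
l=4 r=10: min(19,16)*6=96 best=176, r--
l=4 r=9: min(19,3)*5=15 best=176, r--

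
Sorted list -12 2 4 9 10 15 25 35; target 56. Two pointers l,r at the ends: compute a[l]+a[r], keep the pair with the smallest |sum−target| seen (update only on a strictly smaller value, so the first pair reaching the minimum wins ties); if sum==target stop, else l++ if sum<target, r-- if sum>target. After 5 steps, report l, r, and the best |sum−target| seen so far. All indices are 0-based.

l=5, r=7, best |Δ|=11

[0,7] -12+35=23 d=33 * → l++
[1,7] 2+35=37 d=19 * → l++
[2,7] 4+35=39 d=17 * → l++
[3,7] 9+35=44 d=12 * → l++
[4,7] 10+35=45 d=11 * → l++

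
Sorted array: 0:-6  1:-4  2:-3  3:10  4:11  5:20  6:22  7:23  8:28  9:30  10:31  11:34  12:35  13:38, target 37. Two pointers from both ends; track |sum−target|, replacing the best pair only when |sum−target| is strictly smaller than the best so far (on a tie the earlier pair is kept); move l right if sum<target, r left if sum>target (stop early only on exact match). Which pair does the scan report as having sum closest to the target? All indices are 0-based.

l=0 r=13: -6+38=32 d=5 *, l++
l=1 r=13: -4+38=34 d=3 *, l++
l=2 r=13: -3+38=35 d=2 *, l++
l=3 r=13: 10+38=48 d=11, r--
l=3 r=12: 10+35=45 d=8, r--
l=3 r=11: 10+34=44 d=7, r--
l=3 r=10: 10+31=41 d=4, r--
l=3 r=9: 10+30=40 d=3, r--
l=3 r=8: 10+28=38 d=1 *, r--
l=3 r=7: 10+23=33 d=4, l++
l=4 r=7: 11+23=34 d=3, l++
l=5 r=7: 20+23=43 d=6, r--
l=5 r=6: 20+22=42 d=5, r--

pair (10, 28) with sum 38 (|Δ|=1)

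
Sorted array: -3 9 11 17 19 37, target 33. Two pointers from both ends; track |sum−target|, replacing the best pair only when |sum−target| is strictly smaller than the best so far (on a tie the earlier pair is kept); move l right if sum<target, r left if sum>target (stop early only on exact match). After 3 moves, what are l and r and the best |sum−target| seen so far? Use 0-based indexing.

l=2, r=4, best |Δ|=1

l=0 r=5: -3+37=34 d=1 *, r--
l=0 r=4: -3+19=16 d=17, l++
l=1 r=4: 9+19=28 d=5, l++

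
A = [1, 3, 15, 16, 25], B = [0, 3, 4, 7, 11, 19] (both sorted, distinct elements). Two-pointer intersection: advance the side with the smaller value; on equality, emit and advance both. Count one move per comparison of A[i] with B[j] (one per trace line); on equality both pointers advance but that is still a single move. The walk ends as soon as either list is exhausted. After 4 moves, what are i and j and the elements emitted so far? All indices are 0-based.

i=0 j=0: 1>0, j++
i=0 j=1: 1<3, i++
i=1 j=1: 3==3 emit, i++,j++
i=2 j=2: 15>4, j++

i=2, j=3, emitted=[3]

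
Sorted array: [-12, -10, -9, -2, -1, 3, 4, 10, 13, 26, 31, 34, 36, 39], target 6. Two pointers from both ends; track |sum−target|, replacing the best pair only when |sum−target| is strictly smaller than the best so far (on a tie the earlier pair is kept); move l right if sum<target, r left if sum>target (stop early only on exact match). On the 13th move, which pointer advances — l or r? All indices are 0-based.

r

l=0 r=13: -12+39=27 d=21 *, r--
l=0 r=12: -12+36=24 d=18 *, r--
l=0 r=11: -12+34=22 d=16 *, r--
l=0 r=10: -12+31=19 d=13 *, r--
l=0 r=9: -12+26=14 d=8 *, r--
l=0 r=8: -12+13=1 d=5 *, l++
l=1 r=8: -10+13=3 d=3 *, l++
l=2 r=8: -9+13=4 d=2 *, l++
l=3 r=8: -2+13=11 d=5, r--
l=3 r=7: -2+10=8 d=2, r--
l=3 r=6: -2+4=2 d=4, l++
l=4 r=6: -1+4=3 d=3, l++
l=5 r=6: 3+4=7 d=1 *, r--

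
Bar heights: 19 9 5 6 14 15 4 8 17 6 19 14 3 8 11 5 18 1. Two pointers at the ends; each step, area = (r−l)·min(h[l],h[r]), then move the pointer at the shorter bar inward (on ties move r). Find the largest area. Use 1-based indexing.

l=1 r=18: min(19,1)*17=17 best=17 *, r--
l=1 r=17: min(19,18)*16=288 best=288 *, r--
l=1 r=16: min(19,5)*15=75 best=288, r--
l=1 r=15: min(19,11)*14=154 best=288, r--
l=1 r=14: min(19,8)*13=104 best=288, r--
l=1 r=13: min(19,3)*12=36 best=288, r--
l=1 r=12: min(19,14)*11=154 best=288, r--
l=1 r=11: min(19,19)*10=190 best=288, r--
l=1 r=10: min(19,6)*9=54 best=288, r--
l=1 r=9: min(19,17)*8=136 best=288, r--
l=1 r=8: min(19,8)*7=56 best=288, r--
l=1 r=7: min(19,4)*6=24 best=288, r--
l=1 r=6: min(19,15)*5=75 best=288, r--
l=1 r=5: min(19,14)*4=56 best=288, r--
l=1 r=4: min(19,6)*3=18 best=288, r--
l=1 r=3: min(19,5)*2=10 best=288, r--
l=1 r=2: min(19,9)*1=9 best=288, r--

max area = 288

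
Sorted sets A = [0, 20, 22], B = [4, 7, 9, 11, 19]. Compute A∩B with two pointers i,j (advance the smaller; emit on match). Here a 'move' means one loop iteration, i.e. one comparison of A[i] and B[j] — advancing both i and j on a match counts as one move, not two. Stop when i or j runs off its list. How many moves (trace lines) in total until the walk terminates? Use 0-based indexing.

6 moves

i=0 j=0: 0<4, i++
i=1 j=0: 20>4, j++
i=1 j=1: 20>7, j++
i=1 j=2: 20>9, j++
i=1 j=3: 20>11, j++
i=1 j=4: 20>19, j++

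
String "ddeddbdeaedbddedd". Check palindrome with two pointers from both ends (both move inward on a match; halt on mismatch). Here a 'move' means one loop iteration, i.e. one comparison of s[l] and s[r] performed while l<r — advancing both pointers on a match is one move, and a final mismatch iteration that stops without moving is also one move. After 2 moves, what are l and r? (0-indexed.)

l=0 r=16: 'd'=='d', l++,r--
l=1 r=15: 'd'=='d', l++,r--

l=2, r=14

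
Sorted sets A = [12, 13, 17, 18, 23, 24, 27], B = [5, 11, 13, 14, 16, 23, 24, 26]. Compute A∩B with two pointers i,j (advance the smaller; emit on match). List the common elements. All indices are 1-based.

intersection = [13, 23, 24]

i=1 j=1: 12>5, j++
i=1 j=2: 12>11, j++
i=1 j=3: 12<13, i++
i=2 j=3: 13==13 emit, i++,j++
i=3 j=4: 17>14, j++
i=3 j=5: 17>16, j++
i=3 j=6: 17<23, i++
i=4 j=6: 18<23, i++
i=5 j=6: 23==23 emit, i++,j++
i=6 j=7: 24==24 emit, i++,j++
i=7 j=8: 27>26, j++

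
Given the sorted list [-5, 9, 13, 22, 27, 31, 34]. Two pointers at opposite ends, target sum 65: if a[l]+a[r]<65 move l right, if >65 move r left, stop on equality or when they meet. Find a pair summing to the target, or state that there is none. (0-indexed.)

(31, 34)

[0,6] -5+34=29 <65 → l++
[1,6] 9+34=43 <65 → l++
[2,6] 13+34=47 <65 → l++
[3,6] 22+34=56 <65 → l++
[4,6] 27+34=61 <65 → l++
[5,6] 31+34=65 → found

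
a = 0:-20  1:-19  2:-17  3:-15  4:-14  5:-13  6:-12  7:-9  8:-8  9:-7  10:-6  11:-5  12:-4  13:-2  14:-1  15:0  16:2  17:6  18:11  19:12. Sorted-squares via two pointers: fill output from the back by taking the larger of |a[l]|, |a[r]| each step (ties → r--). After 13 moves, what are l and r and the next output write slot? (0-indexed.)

l=10, r=16, next write slot=6

[0,19] |-20|>|12| out[19]=400 → l++
[1,19] |-19|>|12| out[18]=361 → l++
[2,19] |-17|>|12| out[17]=289 → l++
[3,19] |-15|>|12| out[16]=225 → l++
[4,19] |-14|>|12| out[15]=196 → l++
[5,19] |-13|>|12| out[14]=169 → l++
[6,19] |-12|<=|12| out[13]=144 → r--
[6,18] |-12|>|11| out[12]=144 → l++
[7,18] |-9|<=|11| out[11]=121 → r--
[7,17] |-9|>|6| out[10]=81 → l++
[8,17] |-8|>|6| out[9]=64 → l++
[9,17] |-7|>|6| out[8]=49 → l++
[10,17] |-6|<=|6| out[7]=36 → r--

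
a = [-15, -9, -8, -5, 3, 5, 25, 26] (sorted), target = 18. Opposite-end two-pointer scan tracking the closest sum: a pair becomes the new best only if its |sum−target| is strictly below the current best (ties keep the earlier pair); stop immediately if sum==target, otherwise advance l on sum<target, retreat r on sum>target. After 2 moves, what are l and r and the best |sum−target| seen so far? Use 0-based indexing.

l=2, r=7, best |Δ|=1

[0,7] -15+26=11 d=7 * → l++
[1,7] -9+26=17 d=1 * → l++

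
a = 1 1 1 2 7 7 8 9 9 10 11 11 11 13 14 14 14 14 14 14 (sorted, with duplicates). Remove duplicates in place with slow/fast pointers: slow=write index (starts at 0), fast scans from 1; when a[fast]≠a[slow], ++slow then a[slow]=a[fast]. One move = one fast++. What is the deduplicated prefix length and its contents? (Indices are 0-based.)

length 9; prefix = [1, 2, 7, 8, 9, 10, 11, 13, 14]

slow=0 fast=1: a[fast]=1=a[slow] dup, fast++
slow=0 fast=2: a[fast]=1=a[slow] dup, fast++
slow=0 fast=3: a[fast]=2≠a[slow]=1 write a[1]=2, slow++,fast++
slow=1 fast=4: a[fast]=7≠a[slow]=2 write a[2]=7, slow++,fast++
slow=2 fast=5: a[fast]=7=a[slow] dup, fast++
slow=2 fast=6: a[fast]=8≠a[slow]=7 write a[3]=8, slow++,fast++
slow=3 fast=7: a[fast]=9≠a[slow]=8 write a[4]=9, slow++,fast++
slow=4 fast=8: a[fast]=9=a[slow] dup, fast++
slow=4 fast=9: a[fast]=10≠a[slow]=9 write a[5]=10, slow++,fast++
slow=5 fast=10: a[fast]=11≠a[slow]=10 write a[6]=11, slow++,fast++
slow=6 fast=11: a[fast]=11=a[slow] dup, fast++
slow=6 fast=12: a[fast]=11=a[slow] dup, fast++
slow=6 fast=13: a[fast]=13≠a[slow]=11 write a[7]=13, slow++,fast++
slow=7 fast=14: a[fast]=14≠a[slow]=13 write a[8]=14, slow++,fast++
slow=8 fast=15: a[fast]=14=a[slow] dup, fast++
slow=8 fast=16: a[fast]=14=a[slow] dup, fast++
slow=8 fast=17: a[fast]=14=a[slow] dup, fast++
slow=8 fast=18: a[fast]=14=a[slow] dup, fast++
slow=8 fast=19: a[fast]=14=a[slow] dup, fast++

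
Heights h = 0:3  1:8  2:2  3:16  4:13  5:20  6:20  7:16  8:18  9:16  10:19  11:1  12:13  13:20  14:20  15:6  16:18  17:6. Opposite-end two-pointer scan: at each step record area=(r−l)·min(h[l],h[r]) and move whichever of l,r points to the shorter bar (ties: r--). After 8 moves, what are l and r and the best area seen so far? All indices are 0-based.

l=5, r=14, best area=208

l=0 r=17: min(3,6)*17=51 best=51 *, l++
l=1 r=17: min(8,6)*16=96 best=96 *, r--
l=1 r=16: min(8,18)*15=120 best=120 *, l++
l=2 r=16: min(2,18)*14=28 best=120, l++
l=3 r=16: min(16,18)*13=208 best=208 *, l++
l=4 r=16: min(13,18)*12=156 best=208, l++
l=5 r=16: min(20,18)*11=198 best=208, r--
l=5 r=15: min(20,6)*10=60 best=208, r--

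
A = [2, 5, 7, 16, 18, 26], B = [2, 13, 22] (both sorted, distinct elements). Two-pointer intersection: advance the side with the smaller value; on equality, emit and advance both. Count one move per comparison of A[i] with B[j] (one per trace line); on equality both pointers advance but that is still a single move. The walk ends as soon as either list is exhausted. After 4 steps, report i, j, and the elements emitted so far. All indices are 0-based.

i=3, j=2, emitted=[2]

[i=0,j=0] 2==2 emit → i++,j++
[i=1,j=1] 5<13 → i++
[i=2,j=1] 7<13 → i++
[i=3,j=1] 16>13 → j++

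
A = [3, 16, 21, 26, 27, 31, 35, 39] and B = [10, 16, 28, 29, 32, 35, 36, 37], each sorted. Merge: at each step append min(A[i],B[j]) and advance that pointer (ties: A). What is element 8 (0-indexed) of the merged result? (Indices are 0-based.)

i=0 j=0: A[i]=3<=B[j]=10 take 3, i++
i=1 j=0: A[i]=16>B[j]=10 take 10, j++
i=1 j=1: A[i]=16<=B[j]=16 take 16, i++
i=2 j=1: A[i]=21>B[j]=16 take 16, j++
i=2 j=2: A[i]=21<=B[j]=28 take 21, i++
i=3 j=2: A[i]=26<=B[j]=28 take 26, i++
i=4 j=2: A[i]=27<=B[j]=28 take 27, i++
i=5 j=2: A[i]=31>B[j]=28 take 28, j++
i=5 j=3: A[i]=31>B[j]=29 take 29, j++
i=5 j=4: A[i]=31<=B[j]=32 take 31, i++
i=6 j=4: A[i]=35>B[j]=32 take 32, j++
i=6 j=5: A[i]=35<=B[j]=35 take 35, i++
i=7 j=5: A[i]=39>B[j]=35 take 35, j++
i=7 j=6: A[i]=39>B[j]=36 take 36, j++
i=7 j=7: A[i]=39>B[j]=37 take 37, j++
i=7 j=8: B done, take A[i]=39, i++

merged[8] = 29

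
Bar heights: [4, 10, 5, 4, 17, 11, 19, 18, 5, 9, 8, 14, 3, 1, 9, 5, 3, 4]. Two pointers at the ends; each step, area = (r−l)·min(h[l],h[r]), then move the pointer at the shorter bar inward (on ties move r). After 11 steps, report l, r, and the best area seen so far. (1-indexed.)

l=5, r=11, best area=117

[1,18] min(4,4)*17=68 best=68 * → r--
[1,17] min(4,3)*16=48 best=68 → r--
[1,16] min(4,5)*15=60 best=68 → l++
[2,16] min(10,5)*14=70 best=70 * → r--
[2,15] min(10,9)*13=117 best=117 * → r--
[2,14] min(10,1)*12=12 best=117 → r--
[2,13] min(10,3)*11=33 best=117 → r--
[2,12] min(10,14)*10=100 best=117 → l++
[3,12] min(5,14)*9=45 best=117 → l++
[4,12] min(4,14)*8=32 best=117 → l++
[5,12] min(17,14)*7=98 best=117 → r--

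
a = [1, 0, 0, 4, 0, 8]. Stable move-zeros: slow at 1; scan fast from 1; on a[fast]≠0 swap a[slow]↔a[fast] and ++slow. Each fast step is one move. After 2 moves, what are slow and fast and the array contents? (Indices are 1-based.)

slow=1 fast=1: a[fast]=1≠0 swap→a[1]=1, slow++,fast++
slow=2 fast=2: a[fast]=0, fast++

slow=2, fast=3, a=[1, 0, 0, 4, 0, 8]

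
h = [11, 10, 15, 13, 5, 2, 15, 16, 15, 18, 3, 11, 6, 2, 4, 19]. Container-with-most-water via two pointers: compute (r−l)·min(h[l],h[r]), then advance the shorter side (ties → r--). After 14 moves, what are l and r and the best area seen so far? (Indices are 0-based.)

l=14, r=15, best area=195

l=0 r=15: min(11,19)*15=165 best=165 *, l++
l=1 r=15: min(10,19)*14=140 best=165, l++
l=2 r=15: min(15,19)*13=195 best=195 *, l++
l=3 r=15: min(13,19)*12=156 best=195, l++
l=4 r=15: min(5,19)*11=55 best=195, l++
l=5 r=15: min(2,19)*10=20 best=195, l++
l=6 r=15: min(15,19)*9=135 best=195, l++
l=7 r=15: min(16,19)*8=128 best=195, l++
l=8 r=15: min(15,19)*7=105 best=195, l++
l=9 r=15: min(18,19)*6=108 best=195, l++
l=10 r=15: min(3,19)*5=15 best=195, l++
l=11 r=15: min(11,19)*4=44 best=195, l++
l=12 r=15: min(6,19)*3=18 best=195, l++
l=13 r=15: min(2,19)*2=4 best=195, l++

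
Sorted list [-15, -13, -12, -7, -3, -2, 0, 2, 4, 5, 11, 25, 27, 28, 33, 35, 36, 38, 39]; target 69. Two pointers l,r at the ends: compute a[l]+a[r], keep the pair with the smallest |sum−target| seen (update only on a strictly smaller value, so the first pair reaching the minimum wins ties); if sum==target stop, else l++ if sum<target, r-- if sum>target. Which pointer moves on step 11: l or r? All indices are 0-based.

l

[0,18] -15+39=24 d=45 * → l++
[1,18] -13+39=26 d=43 * → l++
[2,18] -12+39=27 d=42 * → l++
[3,18] -7+39=32 d=37 * → l++
[4,18] -3+39=36 d=33 * → l++
[5,18] -2+39=37 d=32 * → l++
[6,18] 0+39=39 d=30 * → l++
[7,18] 2+39=41 d=28 * → l++
[8,18] 4+39=43 d=26 * → l++
[9,18] 5+39=44 d=25 * → l++
[10,18] 11+39=50 d=19 * → l++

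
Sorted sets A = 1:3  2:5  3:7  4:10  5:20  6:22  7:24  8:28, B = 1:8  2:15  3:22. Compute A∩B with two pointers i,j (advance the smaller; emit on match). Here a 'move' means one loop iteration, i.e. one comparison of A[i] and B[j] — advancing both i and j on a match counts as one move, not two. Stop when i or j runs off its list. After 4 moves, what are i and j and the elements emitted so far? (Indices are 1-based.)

i=4, j=2, emitted=[]

i=1 j=1: 3<8, i++
i=2 j=1: 5<8, i++
i=3 j=1: 7<8, i++
i=4 j=1: 10>8, j++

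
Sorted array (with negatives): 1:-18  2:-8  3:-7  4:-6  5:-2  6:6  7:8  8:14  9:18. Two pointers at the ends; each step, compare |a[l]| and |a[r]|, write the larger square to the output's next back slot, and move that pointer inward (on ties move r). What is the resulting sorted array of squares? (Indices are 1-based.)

l=1 r=9: |-18|<=|18| out[9]=324, r--
l=1 r=8: |-18|>|14| out[8]=324, l++
l=2 r=8: |-8|<=|14| out[7]=196, r--
l=2 r=7: |-8|<=|8| out[6]=64, r--
l=2 r=6: |-8|>|6| out[5]=64, l++
l=3 r=6: |-7|>|6| out[4]=49, l++
l=4 r=6: |-6|<=|6| out[3]=36, r--
l=4 r=5: |-6|>|-2| out[2]=36, l++
l=5 r=5: |-2|<=|-2| out[1]=4, r--

[4, 36, 36, 49, 64, 64, 196, 324, 324]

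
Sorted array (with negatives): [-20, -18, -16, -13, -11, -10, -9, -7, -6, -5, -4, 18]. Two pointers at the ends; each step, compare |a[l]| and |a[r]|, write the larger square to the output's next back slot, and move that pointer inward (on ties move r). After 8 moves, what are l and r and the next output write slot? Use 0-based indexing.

l=7, r=10, next write slot=3

[0,11] |-20|>|18| out[11]=400 → l++
[1,11] |-18|<=|18| out[10]=324 → r--
[1,10] |-18|>|-4| out[9]=324 → l++
[2,10] |-16|>|-4| out[8]=256 → l++
[3,10] |-13|>|-4| out[7]=169 → l++
[4,10] |-11|>|-4| out[6]=121 → l++
[5,10] |-10|>|-4| out[5]=100 → l++
[6,10] |-9|>|-4| out[4]=81 → l++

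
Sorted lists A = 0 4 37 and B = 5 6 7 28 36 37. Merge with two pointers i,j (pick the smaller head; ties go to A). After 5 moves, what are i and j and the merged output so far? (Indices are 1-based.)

i=1 j=1: A[i]=0<=B[j]=5 take 0, i++
i=2 j=1: A[i]=4<=B[j]=5 take 4, i++
i=3 j=1: A[i]=37>B[j]=5 take 5, j++
i=3 j=2: A[i]=37>B[j]=6 take 6, j++
i=3 j=3: A[i]=37>B[j]=7 take 7, j++

i=3, j=4, merged so far=[0, 4, 5, 6, 7]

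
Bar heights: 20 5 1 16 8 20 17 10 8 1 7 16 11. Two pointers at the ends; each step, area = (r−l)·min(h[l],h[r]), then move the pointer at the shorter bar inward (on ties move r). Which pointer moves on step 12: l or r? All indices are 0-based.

r

[0,12] min(20,11)*12=132 best=132 * → r--
[0,11] min(20,16)*11=176 best=176 * → r--
[0,10] min(20,7)*10=70 best=176 → r--
[0,9] min(20,1)*9=9 best=176 → r--
[0,8] min(20,8)*8=64 best=176 → r--
[0,7] min(20,10)*7=70 best=176 → r--
[0,6] min(20,17)*6=102 best=176 → r--
[0,5] min(20,20)*5=100 best=176 → r--
[0,4] min(20,8)*4=32 best=176 → r--
[0,3] min(20,16)*3=48 best=176 → r--
[0,2] min(20,1)*2=2 best=176 → r--
[0,1] min(20,5)*1=5 best=176 → r--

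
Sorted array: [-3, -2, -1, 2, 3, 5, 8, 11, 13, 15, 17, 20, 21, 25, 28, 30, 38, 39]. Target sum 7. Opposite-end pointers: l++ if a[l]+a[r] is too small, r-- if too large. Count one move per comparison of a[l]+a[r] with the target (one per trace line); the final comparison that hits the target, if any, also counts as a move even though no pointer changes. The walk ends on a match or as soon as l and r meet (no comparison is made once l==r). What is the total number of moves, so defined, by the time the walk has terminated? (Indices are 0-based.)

l=0 r=17: -3+39=36 >7, r--
l=0 r=16: -3+38=35 >7, r--
l=0 r=15: -3+30=27 >7, r--
l=0 r=14: -3+28=25 >7, r--
l=0 r=13: -3+25=22 >7, r--
l=0 r=12: -3+21=18 >7, r--
l=0 r=11: -3+20=17 >7, r--
l=0 r=10: -3+17=14 >7, r--
l=0 r=9: -3+15=12 >7, r--
l=0 r=8: -3+13=10 >7, r--
l=0 r=7: -3+11=8 >7, r--
l=0 r=6: -3+8=5 <7, l++
l=1 r=6: -2+8=6 <7, l++
l=2 r=6: -1+8=7, found

14 moves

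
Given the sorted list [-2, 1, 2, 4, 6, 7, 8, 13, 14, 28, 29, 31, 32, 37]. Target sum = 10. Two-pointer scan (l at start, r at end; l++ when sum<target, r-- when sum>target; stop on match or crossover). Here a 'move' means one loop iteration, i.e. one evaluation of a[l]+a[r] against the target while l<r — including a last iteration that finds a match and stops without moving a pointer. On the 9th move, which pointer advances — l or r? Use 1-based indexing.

l

l=1 r=14: -2+37=35 >10, r--
l=1 r=13: -2+32=30 >10, r--
l=1 r=12: -2+31=29 >10, r--
l=1 r=11: -2+29=27 >10, r--
l=1 r=10: -2+28=26 >10, r--
l=1 r=9: -2+14=12 >10, r--
l=1 r=8: -2+13=11 >10, r--
l=1 r=7: -2+8=6 <10, l++
l=2 r=7: 1+8=9 <10, l++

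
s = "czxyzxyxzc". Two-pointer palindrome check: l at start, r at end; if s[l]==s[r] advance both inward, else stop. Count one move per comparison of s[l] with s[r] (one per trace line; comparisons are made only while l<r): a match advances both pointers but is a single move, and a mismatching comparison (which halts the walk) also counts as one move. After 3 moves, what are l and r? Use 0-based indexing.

l=3, r=6

[0,9] 'c'=='c' → l++,r--
[1,8] 'z'=='z' → l++,r--
[2,7] 'x'=='x' → l++,r--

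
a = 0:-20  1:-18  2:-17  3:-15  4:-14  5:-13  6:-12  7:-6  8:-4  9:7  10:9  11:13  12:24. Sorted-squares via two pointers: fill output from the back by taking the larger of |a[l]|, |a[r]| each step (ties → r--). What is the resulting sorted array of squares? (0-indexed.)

[16, 36, 49, 81, 144, 169, 169, 196, 225, 289, 324, 400, 576]

[0,12] |-20|<=|24| out[12]=576 → r--
[0,11] |-20|>|13| out[11]=400 → l++
[1,11] |-18|>|13| out[10]=324 → l++
[2,11] |-17|>|13| out[9]=289 → l++
[3,11] |-15|>|13| out[8]=225 → l++
[4,11] |-14|>|13| out[7]=196 → l++
[5,11] |-13|<=|13| out[6]=169 → r--
[5,10] |-13|>|9| out[5]=169 → l++
[6,10] |-12|>|9| out[4]=144 → l++
[7,10] |-6|<=|9| out[3]=81 → r--
[7,9] |-6|<=|7| out[2]=49 → r--
[7,8] |-6|>|-4| out[1]=36 → l++
[8,8] |-4|<=|-4| out[0]=16 → r--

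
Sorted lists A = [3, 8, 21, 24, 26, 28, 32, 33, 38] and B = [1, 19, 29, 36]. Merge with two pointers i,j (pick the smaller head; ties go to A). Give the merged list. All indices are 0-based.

[i=0,j=0] A[i]=3>B[j]=1 take 1 → j++
[i=0,j=1] A[i]=3<=B[j]=19 take 3 → i++
[i=1,j=1] A[i]=8<=B[j]=19 take 8 → i++
[i=2,j=1] A[i]=21>B[j]=19 take 19 → j++
[i=2,j=2] A[i]=21<=B[j]=29 take 21 → i++
[i=3,j=2] A[i]=24<=B[j]=29 take 24 → i++
[i=4,j=2] A[i]=26<=B[j]=29 take 26 → i++
[i=5,j=2] A[i]=28<=B[j]=29 take 28 → i++
[i=6,j=2] A[i]=32>B[j]=29 take 29 → j++
[i=6,j=3] A[i]=32<=B[j]=36 take 32 → i++
[i=7,j=3] A[i]=33<=B[j]=36 take 33 → i++
[i=8,j=3] A[i]=38>B[j]=36 take 36 → j++
[i=8,j=4] B done, take A[i]=38 → i++

[1, 3, 8, 19, 21, 24, 26, 28, 29, 32, 33, 36, 38]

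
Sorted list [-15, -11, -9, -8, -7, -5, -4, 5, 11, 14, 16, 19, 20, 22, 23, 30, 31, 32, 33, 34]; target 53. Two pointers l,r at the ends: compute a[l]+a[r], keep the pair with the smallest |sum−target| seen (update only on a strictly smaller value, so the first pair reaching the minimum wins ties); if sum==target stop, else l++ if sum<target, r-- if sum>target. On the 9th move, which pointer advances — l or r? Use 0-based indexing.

l

[0,19] -15+34=19 d=34 * → l++
[1,19] -11+34=23 d=30 * → l++
[2,19] -9+34=25 d=28 * → l++
[3,19] -8+34=26 d=27 * → l++
[4,19] -7+34=27 d=26 * → l++
[5,19] -5+34=29 d=24 * → l++
[6,19] -4+34=30 d=23 * → l++
[7,19] 5+34=39 d=14 * → l++
[8,19] 11+34=45 d=8 * → l++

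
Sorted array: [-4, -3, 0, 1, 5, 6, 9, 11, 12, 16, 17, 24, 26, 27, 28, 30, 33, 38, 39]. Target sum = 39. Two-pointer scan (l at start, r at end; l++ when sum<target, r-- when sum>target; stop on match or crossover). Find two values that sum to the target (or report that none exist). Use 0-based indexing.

(0, 39)

[0,18] -4+39=35 <39 → l++
[1,18] -3+39=36 <39 → l++
[2,18] 0+39=39 → found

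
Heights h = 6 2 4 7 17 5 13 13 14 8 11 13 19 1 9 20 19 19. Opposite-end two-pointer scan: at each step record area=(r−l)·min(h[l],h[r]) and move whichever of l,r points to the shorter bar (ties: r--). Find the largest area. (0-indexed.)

l=0 r=17: min(6,19)*17=102 best=102 *, l++
l=1 r=17: min(2,19)*16=32 best=102, l++
l=2 r=17: min(4,19)*15=60 best=102, l++
l=3 r=17: min(7,19)*14=98 best=102, l++
l=4 r=17: min(17,19)*13=221 best=221 *, l++
l=5 r=17: min(5,19)*12=60 best=221, l++
l=6 r=17: min(13,19)*11=143 best=221, l++
l=7 r=17: min(13,19)*10=130 best=221, l++
l=8 r=17: min(14,19)*9=126 best=221, l++
l=9 r=17: min(8,19)*8=64 best=221, l++
l=10 r=17: min(11,19)*7=77 best=221, l++
l=11 r=17: min(13,19)*6=78 best=221, l++
l=12 r=17: min(19,19)*5=95 best=221, r--
l=12 r=16: min(19,19)*4=76 best=221, r--
l=12 r=15: min(19,20)*3=57 best=221, l++
l=13 r=15: min(1,20)*2=2 best=221, l++
l=14 r=15: min(9,20)*1=9 best=221, l++

max area = 221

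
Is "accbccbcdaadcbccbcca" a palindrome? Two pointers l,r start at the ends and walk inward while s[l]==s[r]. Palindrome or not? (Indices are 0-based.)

palindrome

l=0 r=19: 'a'=='a', l++,r--
l=1 r=18: 'c'=='c', l++,r--
l=2 r=17: 'c'=='c', l++,r--
l=3 r=16: 'b'=='b', l++,r--
l=4 r=15: 'c'=='c', l++,r--
l=5 r=14: 'c'=='c', l++,r--
l=6 r=13: 'b'=='b', l++,r--
l=7 r=12: 'c'=='c', l++,r--
l=8 r=11: 'd'=='d', l++,r--
l=9 r=10: 'a'=='a', l++,r--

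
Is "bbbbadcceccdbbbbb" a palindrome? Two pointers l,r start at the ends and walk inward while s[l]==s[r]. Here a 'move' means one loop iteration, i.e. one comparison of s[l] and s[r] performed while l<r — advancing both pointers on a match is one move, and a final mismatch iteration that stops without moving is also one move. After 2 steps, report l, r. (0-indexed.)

l=2, r=14

[0,16] 'b'=='b' → l++,r--
[1,15] 'b'=='b' → l++,r--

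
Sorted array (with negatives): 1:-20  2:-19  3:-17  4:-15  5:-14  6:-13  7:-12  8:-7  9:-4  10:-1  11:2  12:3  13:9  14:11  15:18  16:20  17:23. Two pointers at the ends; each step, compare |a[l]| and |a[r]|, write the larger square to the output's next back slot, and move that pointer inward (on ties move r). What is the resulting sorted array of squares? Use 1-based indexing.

[1, 4, 9, 16, 49, 81, 121, 144, 169, 196, 225, 289, 324, 361, 400, 400, 529]

[1,17] |-20|<=|23| out[17]=529 → r--
[1,16] |-20|<=|20| out[16]=400 → r--
[1,15] |-20|>|18| out[15]=400 → l++
[2,15] |-19|>|18| out[14]=361 → l++
[3,15] |-17|<=|18| out[13]=324 → r--
[3,14] |-17|>|11| out[12]=289 → l++
[4,14] |-15|>|11| out[11]=225 → l++
[5,14] |-14|>|11| out[10]=196 → l++
[6,14] |-13|>|11| out[9]=169 → l++
[7,14] |-12|>|11| out[8]=144 → l++
[8,14] |-7|<=|11| out[7]=121 → r--
[8,13] |-7|<=|9| out[6]=81 → r--
[8,12] |-7|>|3| out[5]=49 → l++
[9,12] |-4|>|3| out[4]=16 → l++
[10,12] |-1|<=|3| out[3]=9 → r--
[10,11] |-1|<=|2| out[2]=4 → r--
[10,10] |-1|<=|-1| out[1]=1 → r--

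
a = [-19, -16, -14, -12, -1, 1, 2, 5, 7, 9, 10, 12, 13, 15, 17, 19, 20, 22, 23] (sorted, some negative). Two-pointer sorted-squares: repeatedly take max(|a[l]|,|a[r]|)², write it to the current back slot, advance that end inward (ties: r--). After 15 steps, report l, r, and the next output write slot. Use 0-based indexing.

l=4, r=7, next write slot=3

l=0 r=18: |-19|<=|23| out[18]=529, r--
l=0 r=17: |-19|<=|22| out[17]=484, r--
l=0 r=16: |-19|<=|20| out[16]=400, r--
l=0 r=15: |-19|<=|19| out[15]=361, r--
l=0 r=14: |-19|>|17| out[14]=361, l++
l=1 r=14: |-16|<=|17| out[13]=289, r--
l=1 r=13: |-16|>|15| out[12]=256, l++
l=2 r=13: |-14|<=|15| out[11]=225, r--
l=2 r=12: |-14|>|13| out[10]=196, l++
l=3 r=12: |-12|<=|13| out[9]=169, r--
l=3 r=11: |-12|<=|12| out[8]=144, r--
l=3 r=10: |-12|>|10| out[7]=144, l++
l=4 r=10: |-1|<=|10| out[6]=100, r--
l=4 r=9: |-1|<=|9| out[5]=81, r--
l=4 r=8: |-1|<=|7| out[4]=49, r--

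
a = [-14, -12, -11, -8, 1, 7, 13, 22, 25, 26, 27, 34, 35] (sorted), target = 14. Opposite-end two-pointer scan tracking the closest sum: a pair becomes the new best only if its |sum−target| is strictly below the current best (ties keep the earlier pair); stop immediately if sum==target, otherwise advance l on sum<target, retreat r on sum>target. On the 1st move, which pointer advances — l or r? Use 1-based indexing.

l=1 r=13: -14+35=21 d=7 *, r--

r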